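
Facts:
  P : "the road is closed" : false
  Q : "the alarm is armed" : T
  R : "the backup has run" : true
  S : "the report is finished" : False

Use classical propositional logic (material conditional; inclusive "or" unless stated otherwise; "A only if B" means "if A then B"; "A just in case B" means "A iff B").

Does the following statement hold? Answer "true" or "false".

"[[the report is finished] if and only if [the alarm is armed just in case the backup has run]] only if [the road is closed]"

The statement is true.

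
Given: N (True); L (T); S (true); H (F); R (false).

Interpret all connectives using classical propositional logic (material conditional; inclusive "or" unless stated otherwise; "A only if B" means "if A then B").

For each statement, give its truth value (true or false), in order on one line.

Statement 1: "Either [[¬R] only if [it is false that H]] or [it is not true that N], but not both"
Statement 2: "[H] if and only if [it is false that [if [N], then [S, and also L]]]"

Statement 1 true; Statement 2 true

Statement 1: This is (~R -> ~H) xor ~N.

~R = ~F = T
~H = ~F = T
~R -> ~H = T -> T = T
~N = ~T = F
(~R -> ~H) xor ~N = T xor F = T
So Statement 1 is true.

Statement 2: Formalization: H <-> ~(N -> (S & L))

S & L = T & T = T
N -> (S & L) = T -> T = T
~(N -> (S & L)) = ~T = F
H <-> ~(N -> (S & L)) = F <-> F = T
Hence Statement 2 is true.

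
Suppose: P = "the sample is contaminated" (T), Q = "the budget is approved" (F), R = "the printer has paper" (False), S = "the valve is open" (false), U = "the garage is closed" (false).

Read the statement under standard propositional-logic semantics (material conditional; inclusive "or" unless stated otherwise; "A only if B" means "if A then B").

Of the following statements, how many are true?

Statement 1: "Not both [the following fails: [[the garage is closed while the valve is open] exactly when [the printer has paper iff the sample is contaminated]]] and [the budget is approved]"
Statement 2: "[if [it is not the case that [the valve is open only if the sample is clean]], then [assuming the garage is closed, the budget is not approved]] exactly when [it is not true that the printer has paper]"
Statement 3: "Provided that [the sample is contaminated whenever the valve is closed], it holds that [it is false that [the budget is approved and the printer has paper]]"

3

Statement 1: This is ¬((U ∧ S) ↔ (R ↔ P)) ↑ Q.

U ∧ S = F ∧ F = F
R ↔ P = F ↔ T = F
(U ∧ S) ↔ (R ↔ P) = F ↔ F = T
¬((U ∧ S) ↔ (R ↔ P)) = ¬T = F
¬((U ∧ S) ↔ (R ↔ P)) ↑ Q = F ↑ F = T
So Statement 1 is true.

Statement 2: Formalization: (¬(S → ¬P) → (U → ¬Q)) ↔ ¬R

¬P = ¬T = F
S → ¬P = F → F = T
¬(S → ¬P) = ¬T = F
¬Q = ¬F = T
U → ¬Q = F → T = T
¬(S → ¬P) → (U → ¬Q) = F → T = T
¬R = ¬F = T
(¬(S → ¬P) → (U → ¬Q)) ↔ ¬R = T ↔ T = T
So Statement 2 is true.

Statement 3: Parsed as (¬S → P) → ¬(Q ∧ R)

¬S = ¬F = T
¬S → P = T → T = T
Q ∧ R = F ∧ F = F
¬(Q ∧ R) = ¬F = T
(¬S → P) → ¬(Q ∧ R) = T → T = T
So Statement 3 is true.

True statements: 3 (Statement 1, Statement 2, Statement 3).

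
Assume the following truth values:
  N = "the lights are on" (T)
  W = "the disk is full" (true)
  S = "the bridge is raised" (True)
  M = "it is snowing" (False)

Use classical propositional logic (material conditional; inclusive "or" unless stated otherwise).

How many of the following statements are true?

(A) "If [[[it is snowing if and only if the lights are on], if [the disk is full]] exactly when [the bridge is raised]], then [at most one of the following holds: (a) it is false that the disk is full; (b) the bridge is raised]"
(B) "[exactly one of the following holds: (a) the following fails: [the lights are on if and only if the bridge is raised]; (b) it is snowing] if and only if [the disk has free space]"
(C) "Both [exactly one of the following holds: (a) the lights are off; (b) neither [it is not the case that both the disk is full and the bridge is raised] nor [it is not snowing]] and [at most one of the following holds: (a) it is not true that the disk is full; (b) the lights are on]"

(A): Formalization: ((W → (M ↔ N)) ↔ S) → (¬W ↑ S)

M ↔ N = F ↔ T = F
W → (M ↔ N) = T → F = F
(W → (M ↔ N)) ↔ S = F ↔ T = F
¬W = ¬T = F
¬W ↑ S = F ↑ T = T
((W → (M ↔ N)) ↔ S) → (¬W ↑ S) = F → T = T
Thus (A) is true.

(B): In symbols: (¬(N ↔ S) ⊕ M) ↔ ¬W

N ↔ S = T ↔ T = T
¬(N ↔ S) = ¬T = F
¬(N ↔ S) ⊕ M = F ⊕ F = F
¬W = ¬T = F
(¬(N ↔ S) ⊕ M) ↔ ¬W = F ↔ F = T
Thus (B) is true.

(C): This is (¬N ⊕ ((W ↑ S) ↓ ¬M)) ∧ (¬W ↑ N).

¬N = ¬T = F
W ↑ S = T ↑ T = F
¬M = ¬F = T
(W ↑ S) ↓ ¬M = F ↓ T = F
¬N ⊕ ((W ↑ S) ↓ ¬M) = F ⊕ F = F
¬W = ¬T = F
¬W ↑ N = F ↑ T = T
(¬N ⊕ ((W ↑ S) ↓ ¬M)) ∧ (¬W ↑ N) = F ∧ T = F
Thus (C) is false.

2 of the 3 statements are true.

2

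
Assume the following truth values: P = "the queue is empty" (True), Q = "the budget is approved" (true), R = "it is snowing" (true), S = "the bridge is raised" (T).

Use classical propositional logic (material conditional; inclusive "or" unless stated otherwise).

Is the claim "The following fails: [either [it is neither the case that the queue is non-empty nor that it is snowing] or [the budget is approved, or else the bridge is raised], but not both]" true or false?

False

In symbols: ¬((¬P ↓ R) ⊕ (Q ∨ S))

¬P = ¬T = F
¬P ↓ R = F ↓ T = F
Q ∨ S = T ∨ T = T
(¬P ↓ R) ⊕ (Q ∨ S) = F ⊕ T = T
¬((¬P ↓ R) ⊕ (Q ∨ S)) = ¬T = F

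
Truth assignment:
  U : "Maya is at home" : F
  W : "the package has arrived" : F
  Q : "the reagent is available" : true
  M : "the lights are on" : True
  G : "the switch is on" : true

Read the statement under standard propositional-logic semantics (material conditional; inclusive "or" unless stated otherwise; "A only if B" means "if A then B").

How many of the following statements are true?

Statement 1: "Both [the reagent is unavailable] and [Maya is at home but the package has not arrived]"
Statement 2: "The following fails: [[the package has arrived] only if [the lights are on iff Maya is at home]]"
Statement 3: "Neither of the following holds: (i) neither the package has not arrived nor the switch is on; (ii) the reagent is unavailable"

1

Statement 1: This is ¬Q ∧ (U ∧ ¬W).

¬Q = ¬T = F
¬W = ¬F = T
U ∧ ¬W = F ∧ T = F
¬Q ∧ (U ∧ ¬W) = F ∧ F = F
Hence Statement 1 is false.

Statement 2: This is ¬(W → (M ↔ U)).

M ↔ U = T ↔ F = F
W → (M ↔ U) = F → F = T
¬(W → (M ↔ U)) = ¬T = F
Hence Statement 2 is false.

Statement 3: In symbols: (¬W ↓ G) ↓ ¬Q

¬W = ¬F = T
¬W ↓ G = T ↓ T = F
¬Q = ¬T = F
(¬W ↓ G) ↓ ¬Q = F ↓ F = T
Hence Statement 3 is true.

Count: 1.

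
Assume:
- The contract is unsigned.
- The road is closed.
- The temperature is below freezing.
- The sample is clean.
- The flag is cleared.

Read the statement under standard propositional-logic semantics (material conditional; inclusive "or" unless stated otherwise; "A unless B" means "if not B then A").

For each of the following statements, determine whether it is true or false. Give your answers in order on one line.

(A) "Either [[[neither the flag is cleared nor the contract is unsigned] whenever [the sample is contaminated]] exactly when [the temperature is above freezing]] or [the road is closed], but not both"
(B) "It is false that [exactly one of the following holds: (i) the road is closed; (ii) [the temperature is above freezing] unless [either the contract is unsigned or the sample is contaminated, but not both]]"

(A) true, (B) true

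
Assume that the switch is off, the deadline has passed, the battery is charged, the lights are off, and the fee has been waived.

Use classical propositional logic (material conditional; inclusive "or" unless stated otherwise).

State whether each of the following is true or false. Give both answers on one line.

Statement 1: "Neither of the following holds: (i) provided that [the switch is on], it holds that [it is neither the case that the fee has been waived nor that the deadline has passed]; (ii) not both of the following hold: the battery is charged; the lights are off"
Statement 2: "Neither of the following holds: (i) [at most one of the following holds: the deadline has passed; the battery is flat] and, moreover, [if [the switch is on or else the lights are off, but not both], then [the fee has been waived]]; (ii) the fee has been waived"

Let S = "the switch is on" (F), R = "the fee has been waived" (T), K = "the deadline has passed" (T), P = "the battery is charged" (T), L = "the lights are on" (F).

Statement 1: Parsed as (S -> (R nor K)) nor (P nand ~L)

R nor K = T nor T = F
S -> (R nor K) = F -> F = T
~L = ~F = T
P nand ~L = T nand T = F
(S -> (R nor K)) nor (P nand ~L) = T nor F = F
Thus Statement 1 is false.

Statement 2: Formalization: ((K nand ~P) & ((S xor ~L) -> R)) nor R

~P = ~T = F
K nand ~P = T nand F = T
~L = ~F = T
S xor ~L = F xor T = T
(S xor ~L) -> R = T -> T = T
(K nand ~P) & ((S xor ~L) -> R) = T & T = T
((K nand ~P) & ((S xor ~L) -> R)) nor R = T nor T = F
So Statement 2 is false.

Statement 1 False / Statement 2 False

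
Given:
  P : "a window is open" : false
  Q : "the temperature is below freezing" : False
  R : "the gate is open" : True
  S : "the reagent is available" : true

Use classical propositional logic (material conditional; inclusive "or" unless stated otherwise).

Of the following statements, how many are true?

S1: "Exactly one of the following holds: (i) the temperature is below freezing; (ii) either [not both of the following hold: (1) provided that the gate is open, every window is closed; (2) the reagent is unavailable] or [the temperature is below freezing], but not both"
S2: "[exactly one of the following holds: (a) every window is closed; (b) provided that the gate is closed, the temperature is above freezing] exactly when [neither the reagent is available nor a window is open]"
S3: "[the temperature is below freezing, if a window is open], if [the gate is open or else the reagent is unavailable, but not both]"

3

S1: In symbols: Q ⊕ (((R → ¬P) ↑ ¬S) ⊕ Q)

¬P = ¬F = T
R → ¬P = T → T = T
¬S = ¬T = F
(R → ¬P) ↑ ¬S = T ↑ F = T
((R → ¬P) ↑ ¬S) ⊕ Q = T ⊕ F = T
Q ⊕ (((R → ¬P) ↑ ¬S) ⊕ Q) = F ⊕ T = T
Hence S1 is true.

S2: In symbols: (¬P ⊕ (¬R → ¬Q)) ↔ (S ↓ P)

¬P = ¬F = T
¬R = ¬T = F
¬Q = ¬F = T
¬R → ¬Q = F → T = T
¬P ⊕ (¬R → ¬Q) = T ⊕ T = F
S ↓ P = T ↓ F = F
(¬P ⊕ (¬R → ¬Q)) ↔ (S ↓ P) = F ↔ F = T
So S2 is true.

S3: This is (R ⊕ ¬S) → (P → Q).

¬S = ¬T = F
R ⊕ ¬S = T ⊕ F = T
P → Q = F → F = T
(R ⊕ ¬S) → (P → Q) = T → T = T
Hence S3 is true.

3 of the 3 statements are true (S1, S2, S3).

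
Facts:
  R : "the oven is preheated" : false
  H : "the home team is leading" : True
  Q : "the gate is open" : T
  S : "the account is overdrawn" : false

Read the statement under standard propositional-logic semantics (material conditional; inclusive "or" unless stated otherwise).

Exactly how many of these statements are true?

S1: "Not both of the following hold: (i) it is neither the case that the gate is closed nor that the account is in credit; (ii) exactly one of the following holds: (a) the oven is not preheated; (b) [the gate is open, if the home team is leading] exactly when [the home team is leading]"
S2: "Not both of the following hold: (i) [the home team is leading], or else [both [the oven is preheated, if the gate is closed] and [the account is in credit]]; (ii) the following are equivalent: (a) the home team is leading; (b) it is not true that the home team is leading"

2

S1: Parsed as (~Q nor ~S) nand (~R xor ((H -> Q) <-> H))

~Q = ~T = F
~S = ~F = T
~Q nor ~S = F nor T = F
~R = ~F = T
H -> Q = T -> T = T
(H -> Q) <-> H = T <-> T = T
~R xor ((H -> Q) <-> H) = T xor T = F
(~Q nor ~S) nand (~R xor ((H -> Q) <-> H)) = F nand F = T
Thus S1 is true.

S2: Parsed as (H | ((~Q -> R) & ~S)) nand (H <-> ~H)

~Q = ~T = F
~Q -> R = F -> F = T
~S = ~F = T
(~Q -> R) & ~S = T & T = T
H | ((~Q -> R) & ~S) = T | T = T
~H = ~T = F
H <-> ~H = T <-> F = F
(H | ((~Q -> R) & ~S)) nand (H <-> ~H) = T nand F = T
Thus S2 is true.

Count: 2.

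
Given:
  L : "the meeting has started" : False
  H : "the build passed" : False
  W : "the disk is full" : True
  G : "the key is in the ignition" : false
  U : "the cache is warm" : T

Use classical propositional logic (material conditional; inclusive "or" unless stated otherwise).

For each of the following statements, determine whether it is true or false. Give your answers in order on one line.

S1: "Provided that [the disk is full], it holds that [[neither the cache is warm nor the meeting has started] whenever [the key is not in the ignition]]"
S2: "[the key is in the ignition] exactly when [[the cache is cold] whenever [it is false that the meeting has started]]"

S1: Parsed as W → (¬G → (U ↓ L))

¬G = ¬F = T
U ↓ L = T ↓ F = F
¬G → (U ↓ L) = T → F = F
W → (¬G → (U ↓ L)) = T → F = F
So S1 is false.

S2: In symbols: G ↔ (¬L → ¬U)

¬L = ¬F = T
¬U = ¬T = F
¬L → ¬U = T → F = F
G ↔ (¬L → ¬U) = F ↔ F = T
Thus S2 is true.

S1 F, S2 T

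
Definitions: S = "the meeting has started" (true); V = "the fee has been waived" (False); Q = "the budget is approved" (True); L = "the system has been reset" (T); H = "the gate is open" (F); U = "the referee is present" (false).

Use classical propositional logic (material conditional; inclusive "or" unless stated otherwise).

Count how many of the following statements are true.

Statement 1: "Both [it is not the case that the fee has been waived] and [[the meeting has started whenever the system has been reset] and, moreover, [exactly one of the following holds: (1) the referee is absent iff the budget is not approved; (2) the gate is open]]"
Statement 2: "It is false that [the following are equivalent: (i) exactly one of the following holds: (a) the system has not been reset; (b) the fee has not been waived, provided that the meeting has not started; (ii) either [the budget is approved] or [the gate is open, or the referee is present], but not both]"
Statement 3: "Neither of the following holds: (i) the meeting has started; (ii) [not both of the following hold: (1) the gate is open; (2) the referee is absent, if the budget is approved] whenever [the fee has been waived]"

0

Statement 1: This is ¬V ∧ ((L → S) ∧ ((¬U ↔ ¬Q) ⊕ H)).

¬V = ¬F = T
L → S = T → T = T
¬U = ¬F = T
¬Q = ¬T = F
¬U ↔ ¬Q = T ↔ F = F
(¬U ↔ ¬Q) ⊕ H = F ⊕ F = F
(L → S) ∧ ((¬U ↔ ¬Q) ⊕ H) = T ∧ F = F
¬V ∧ ((L → S) ∧ ((¬U ↔ ¬Q) ⊕ H)) = T ∧ F = F
So Statement 1 is false.

Statement 2: Parsed as ¬((¬L ⊕ (¬S → ¬V)) ↔ (Q ⊕ (H ∨ U)))

¬L = ¬T = F
¬S = ¬T = F
¬V = ¬F = T
¬S → ¬V = F → T = T
¬L ⊕ (¬S → ¬V) = F ⊕ T = T
H ∨ U = F ∨ F = F
Q ⊕ (H ∨ U) = T ⊕ F = T
(¬L ⊕ (¬S → ¬V)) ↔ (Q ⊕ (H ∨ U)) = T ↔ T = T
¬((¬L ⊕ (¬S → ¬V)) ↔ (Q ⊕ (H ∨ U))) = ¬T = F
Hence Statement 2 is false.

Statement 3: Formalization: S ↓ (V → (H ↑ (Q → ¬U)))

¬U = ¬F = T
Q → ¬U = T → T = T
H ↑ (Q → ¬U) = F ↑ T = T
V → (H ↑ (Q → ¬U)) = F → T = T
S ↓ (V → (H ↑ (Q → ¬U))) = T ↓ T = F
Thus Statement 3 is false.

Count: 0.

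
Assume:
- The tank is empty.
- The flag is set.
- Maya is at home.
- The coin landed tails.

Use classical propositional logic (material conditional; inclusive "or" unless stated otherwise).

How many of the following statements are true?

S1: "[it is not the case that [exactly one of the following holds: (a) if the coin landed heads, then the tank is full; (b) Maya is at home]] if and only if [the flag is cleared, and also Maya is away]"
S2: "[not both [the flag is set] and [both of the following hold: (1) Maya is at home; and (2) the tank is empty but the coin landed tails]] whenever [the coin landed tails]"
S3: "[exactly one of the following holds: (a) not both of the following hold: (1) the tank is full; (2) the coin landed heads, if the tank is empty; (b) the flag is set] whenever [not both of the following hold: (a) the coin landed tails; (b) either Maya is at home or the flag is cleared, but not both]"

Let W = "the coin landed heads" (False), Q = "the tank is full" (False), H = "Maya is at home" (True), K = "the flag is set" (True).

S1: In symbols: not ((W -> Q) xor H) iff (not K and not H)

W -> Q = False -> False = True
(W -> Q) xor H = True xor True = False
not ((W -> Q) xor H) = not False = True
not K = not True = False
not H = not True = False
not K and not H = False and False = False
not ((W -> Q) xor H) iff (not K and not H) = True iff False = False
So S1 is false.

S2: Parsed as not W -> (K nand (H and (not Q and not W)))

not W = not False = True
not Q = not False = True
not W = not False = True
not Q and not W = True and True = True
H and (not Q and not W) = True and True = True
K nand (H and (not Q and not W)) = True nand True = False
not W -> (K nand (H and (not Q and not W))) = True -> False = False
Hence S2 is false.

S3: Parsed as (not W nand (H xor not K)) -> ((Q nand (not Q -> W)) xor K)

not W = not False = True
not K = not True = False
H xor not K = True xor False = True
not W nand (H xor not K) = True nand True = False
not Q = not False = True
not Q -> W = True -> False = False
Q nand (not Q -> W) = False nand False = True
(Q nand (not Q -> W)) xor K = True xor True = False
(not W nand (H xor not K)) -> ((Q nand (not Q -> W)) xor K) = False -> False = True
Thus S3 is true.

Count: 1.

1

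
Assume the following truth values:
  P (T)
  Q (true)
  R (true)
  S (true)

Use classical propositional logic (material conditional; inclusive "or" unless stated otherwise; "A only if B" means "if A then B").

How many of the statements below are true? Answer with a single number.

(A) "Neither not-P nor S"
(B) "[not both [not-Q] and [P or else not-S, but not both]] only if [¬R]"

(A): In symbols: not P nor S

not P = not True = False
not P nor S = False nor True = False
So (A) is false.

(B): In symbols: (not Q nand (P xor not S)) -> not R

not Q = not True = False
not S = not True = False
P xor not S = True xor False = True
not Q nand (P xor not S) = False nand True = True
not R = not True = False
(not Q nand (P xor not S)) -> not R = True -> False = False
Thus (B) is false.

0 of the 2 statements are true (none).

0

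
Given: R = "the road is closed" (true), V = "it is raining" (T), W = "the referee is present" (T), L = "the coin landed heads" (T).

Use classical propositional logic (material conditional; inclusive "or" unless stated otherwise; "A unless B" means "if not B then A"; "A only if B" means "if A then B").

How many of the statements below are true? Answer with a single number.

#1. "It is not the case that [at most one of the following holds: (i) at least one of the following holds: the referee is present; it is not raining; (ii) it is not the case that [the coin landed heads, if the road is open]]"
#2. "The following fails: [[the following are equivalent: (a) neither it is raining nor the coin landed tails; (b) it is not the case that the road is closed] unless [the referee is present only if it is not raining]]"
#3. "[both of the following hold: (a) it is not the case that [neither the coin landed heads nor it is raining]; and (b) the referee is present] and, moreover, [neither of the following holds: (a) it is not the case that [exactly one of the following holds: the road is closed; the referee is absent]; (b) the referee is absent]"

#1: Parsed as ~((W | ~V) nand ~(~R -> L))

~V = ~T = F
W | ~V = T | F = T
~R = ~T = F
~R -> L = F -> T = T
~(~R -> L) = ~T = F
(W | ~V) nand ~(~R -> L) = T nand F = T
~((W | ~V) nand ~(~R -> L)) = ~T = F
So #1 is false.

#2: This is ~(((V nor ~L) <-> ~R) | (W -> ~V)).

~L = ~T = F
V nor ~L = T nor F = F
~R = ~T = F
(V nor ~L) <-> ~R = F <-> F = T
~V = ~T = F
W -> ~V = T -> F = F
((V nor ~L) <-> ~R) | (W -> ~V) = T | F = T
~(((V nor ~L) <-> ~R) | (W -> ~V)) = ~T = F
Hence #2 is false.

#3: Formalization: (~(L nor V) & W) & (~(R xor ~W) nor ~W)

L nor V = T nor T = F
~(L nor V) = ~F = T
~(L nor V) & W = T & T = T
~W = ~T = F
R xor ~W = T xor F = T
~(R xor ~W) = ~T = F
~W = ~T = F
~(R xor ~W) nor ~W = F nor F = T
(~(L nor V) & W) & (~(R xor ~W) nor ~W) = T & T = T
So #3 is true.

1 of the 3 statements is true (#3).

1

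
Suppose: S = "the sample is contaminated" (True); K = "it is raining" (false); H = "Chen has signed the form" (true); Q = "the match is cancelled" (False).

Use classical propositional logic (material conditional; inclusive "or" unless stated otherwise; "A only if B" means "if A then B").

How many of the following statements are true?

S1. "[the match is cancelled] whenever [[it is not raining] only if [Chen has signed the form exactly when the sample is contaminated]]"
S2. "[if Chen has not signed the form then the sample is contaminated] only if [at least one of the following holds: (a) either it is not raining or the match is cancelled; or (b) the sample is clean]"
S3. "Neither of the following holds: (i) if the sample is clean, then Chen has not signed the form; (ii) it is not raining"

1

S1: Formalization: (not K -> (H iff S)) -> Q

not K = not False = True
H iff S = True iff True = True
not K -> (H iff S) = True -> True = True
(not K -> (H iff S)) -> Q = True -> False = False
Thus S1 is false.

S2: In symbols: (not H -> S) -> ((not K or Q) or not S)

not H = not True = False
not H -> S = False -> True = True
not K = not False = True
not K or Q = True or False = True
not S = not True = False
(not K or Q) or not S = True or False = True
(not H -> S) -> ((not K or Q) or not S) = True -> True = True
Thus S2 is true.

S3: Formalization: (not S -> not H) nor not K

not S = not True = False
not H = not True = False
not S -> not H = False -> False = True
not K = not False = True
(not S -> not H) nor not K = True nor True = False
So S3 is false.

1 of the 3 statements is true.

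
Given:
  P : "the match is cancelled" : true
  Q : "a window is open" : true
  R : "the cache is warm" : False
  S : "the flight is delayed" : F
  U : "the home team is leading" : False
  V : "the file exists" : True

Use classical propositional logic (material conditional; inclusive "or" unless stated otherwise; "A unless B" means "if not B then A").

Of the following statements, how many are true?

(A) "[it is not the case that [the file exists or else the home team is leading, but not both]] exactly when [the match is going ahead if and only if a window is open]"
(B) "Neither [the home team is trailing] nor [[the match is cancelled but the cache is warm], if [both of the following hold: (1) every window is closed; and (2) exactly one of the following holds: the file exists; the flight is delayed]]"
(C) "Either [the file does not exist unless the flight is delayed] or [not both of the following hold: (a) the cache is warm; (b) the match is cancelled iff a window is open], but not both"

(A): Parsed as ~(V xor U) <-> (~P <-> Q)

V xor U = T xor F = T
~(V xor U) = ~T = F
~P = ~T = F
~P <-> Q = F <-> T = F
~(V xor U) <-> (~P <-> Q) = F <-> F = T
So (A) is true.

(B): In symbols: ~U nor ((~Q & (V xor S)) -> (P & R))

~U = ~F = T
~Q = ~T = F
V xor S = T xor F = T
~Q & (V xor S) = F & T = F
P & R = T & F = F
(~Q & (V xor S)) -> (P & R) = F -> F = T
~U nor ((~Q & (V xor S)) -> (P & R)) = T nor T = F
Hence (B) is false.

(C): In symbols: (~V | S) xor (R nand (P <-> Q))

~V = ~T = F
~V | S = F | F = F
P <-> Q = T <-> T = T
R nand (P <-> Q) = F nand T = T
(~V | S) xor (R nand (P <-> Q)) = F xor T = T
Thus (C) is true.

Count: 2.

2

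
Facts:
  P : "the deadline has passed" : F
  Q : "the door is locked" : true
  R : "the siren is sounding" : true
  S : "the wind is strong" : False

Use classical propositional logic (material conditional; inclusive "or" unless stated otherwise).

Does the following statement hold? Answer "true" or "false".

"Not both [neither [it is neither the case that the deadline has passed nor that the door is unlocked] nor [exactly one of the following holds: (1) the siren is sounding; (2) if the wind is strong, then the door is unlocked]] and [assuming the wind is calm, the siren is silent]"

true

Parsed as ((P nor not Q) nor (R xor (S -> not Q))) nand (not S -> not R)

not Q = not True = False
P nor not Q = False nor False = True
not Q = not True = False
S -> not Q = False -> False = True
R xor (S -> not Q) = True xor True = False
(P nor not Q) nor (R xor (S -> not Q)) = True nor False = False
not S = not False = True
not R = not True = False
not S -> not R = True -> False = False
((P nor not Q) nor (R xor (S -> not Q))) nand (not S -> not R) = False nand False = True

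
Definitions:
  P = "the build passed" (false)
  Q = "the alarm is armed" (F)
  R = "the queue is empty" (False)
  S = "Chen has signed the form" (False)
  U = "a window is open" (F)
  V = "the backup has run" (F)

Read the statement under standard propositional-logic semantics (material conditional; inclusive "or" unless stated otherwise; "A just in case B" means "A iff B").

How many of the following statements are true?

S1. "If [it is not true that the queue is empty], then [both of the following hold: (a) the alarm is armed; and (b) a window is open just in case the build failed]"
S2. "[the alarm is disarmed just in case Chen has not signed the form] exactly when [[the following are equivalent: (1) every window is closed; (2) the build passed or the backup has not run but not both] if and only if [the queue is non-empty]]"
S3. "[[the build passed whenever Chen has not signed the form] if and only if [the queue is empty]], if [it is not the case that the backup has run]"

2

S1: Parsed as ~R -> (Q & (U <-> ~P))

~R = ~F = T
~P = ~F = T
U <-> ~P = F <-> T = F
Q & (U <-> ~P) = F & F = F
~R -> (Q & (U <-> ~P)) = T -> F = F
So S1 is false.

S2: This is (~Q <-> ~S) <-> ((~U <-> (P xor ~V)) <-> ~R).

~Q = ~F = T
~S = ~F = T
~Q <-> ~S = T <-> T = T
~U = ~F = T
~V = ~F = T
P xor ~V = F xor T = T
~U <-> (P xor ~V) = T <-> T = T
~R = ~F = T
(~U <-> (P xor ~V)) <-> ~R = T <-> T = T
(~Q <-> ~S) <-> ((~U <-> (P xor ~V)) <-> ~R) = T <-> T = T
So S2 is true.

S3: In symbols: ~V -> ((~S -> P) <-> R)

~V = ~F = T
~S = ~F = T
~S -> P = T -> F = F
(~S -> P) <-> R = F <-> F = T
~V -> ((~S -> P) <-> R) = T -> T = T
Hence S3 is true.

True statements: 2.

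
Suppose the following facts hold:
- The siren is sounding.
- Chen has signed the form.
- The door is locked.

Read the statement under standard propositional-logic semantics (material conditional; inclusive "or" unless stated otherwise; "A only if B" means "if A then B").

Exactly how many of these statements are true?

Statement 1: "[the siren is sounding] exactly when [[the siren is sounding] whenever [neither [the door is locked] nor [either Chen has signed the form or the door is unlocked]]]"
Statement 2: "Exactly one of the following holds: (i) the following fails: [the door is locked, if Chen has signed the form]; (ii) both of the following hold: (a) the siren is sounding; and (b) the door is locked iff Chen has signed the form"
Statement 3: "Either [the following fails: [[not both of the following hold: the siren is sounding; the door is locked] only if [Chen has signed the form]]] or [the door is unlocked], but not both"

2

Let P = "the siren is sounding" (True), R = "the door is locked" (True), Q = "Chen has signed the form" (True).

Statement 1: Formalization: P iff ((R nor (Q or not R)) -> P)

not R = not True = False
Q or not R = True or False = True
R nor (Q or not R) = True nor True = False
(R nor (Q or not R)) -> P = False -> True = True
P iff ((R nor (Q or not R)) -> P) = True iff True = True
So Statement 1 is true.

Statement 2: Formalization: not (Q -> R) xor (P and (R iff Q))

Q -> R = True -> True = True
not (Q -> R) = not True = False
R iff Q = True iff True = True
P and (R iff Q) = True and True = True
not (Q -> R) xor (P and (R iff Q)) = False xor True = True
So Statement 2 is true.

Statement 3: Formalization: not ((P nand R) -> Q) xor not R

P nand R = True nand True = False
(P nand R) -> Q = False -> True = True
not ((P nand R) -> Q) = not True = False
not R = not True = False
not ((P nand R) -> Q) xor not R = False xor False = False
So Statement 3 is false.

True statements: 2 (Statement 1, Statement 2).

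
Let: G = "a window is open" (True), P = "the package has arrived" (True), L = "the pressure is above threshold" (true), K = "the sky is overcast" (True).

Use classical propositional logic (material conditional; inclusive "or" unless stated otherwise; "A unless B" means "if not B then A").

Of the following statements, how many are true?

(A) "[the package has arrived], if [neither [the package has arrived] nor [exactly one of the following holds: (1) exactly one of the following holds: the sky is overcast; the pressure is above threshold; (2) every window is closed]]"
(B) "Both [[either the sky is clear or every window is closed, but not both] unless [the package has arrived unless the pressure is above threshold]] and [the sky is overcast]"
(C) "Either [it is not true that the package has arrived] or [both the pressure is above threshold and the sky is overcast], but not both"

3

(A): This is (P nor ((K xor L) xor not G)) -> P.

K xor L = True xor True = False
not G = not True = False
(K xor L) xor not G = False xor False = False
P nor ((K xor L) xor not G) = True nor False = False
(P nor ((K xor L) xor not G)) -> P = False -> True = True
Thus (A) is true.

(B): Formalization: ((not K xor not G) or (P or L)) and K

not K = not True = False
not G = not True = False
not K xor not G = False xor False = False
P or L = True or True = True
(not K xor not G) or (P or L) = False or True = True
((not K xor not G) or (P or L)) and K = True and True = True
Thus (B) is true.

(C): This is not P xor (L and K).

not P = not True = False
L and K = True and True = True
not P xor (L and K) = False xor True = True
So (C) is true.

Count: 3.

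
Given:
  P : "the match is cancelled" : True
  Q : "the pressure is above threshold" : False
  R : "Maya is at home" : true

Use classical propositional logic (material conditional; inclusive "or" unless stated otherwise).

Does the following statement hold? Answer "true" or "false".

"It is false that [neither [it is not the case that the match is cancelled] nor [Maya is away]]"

The statement is false.

Values: P=T, R=T.
Parsed as ¬(¬P ↓ ¬R)

¬P = ¬T = F
¬R = ¬T = F
¬P ↓ ¬R = F ↓ F = T
¬(¬P ↓ ¬R) = ¬T = F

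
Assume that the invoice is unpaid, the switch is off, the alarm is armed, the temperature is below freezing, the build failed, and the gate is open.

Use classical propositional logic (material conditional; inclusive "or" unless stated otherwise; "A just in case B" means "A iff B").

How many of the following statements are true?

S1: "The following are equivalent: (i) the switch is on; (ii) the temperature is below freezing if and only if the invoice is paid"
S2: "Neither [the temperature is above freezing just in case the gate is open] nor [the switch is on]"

2

Let Q = "the switch is on" (False), S = "the temperature is below freezing" (True), P = "the invoice is paid" (False), V = "the gate is open" (True).

S1: This is Q iff (S iff P).

S iff P = True iff False = False
Q iff (S iff P) = False iff False = True
Hence S1 is true.

S2: In symbols: (not S iff V) nor Q

not S = not True = False
not S iff V = False iff True = False
(not S iff V) nor Q = False nor False = True
Thus S2 is true.

2 of the 2 statements are true (S1, S2).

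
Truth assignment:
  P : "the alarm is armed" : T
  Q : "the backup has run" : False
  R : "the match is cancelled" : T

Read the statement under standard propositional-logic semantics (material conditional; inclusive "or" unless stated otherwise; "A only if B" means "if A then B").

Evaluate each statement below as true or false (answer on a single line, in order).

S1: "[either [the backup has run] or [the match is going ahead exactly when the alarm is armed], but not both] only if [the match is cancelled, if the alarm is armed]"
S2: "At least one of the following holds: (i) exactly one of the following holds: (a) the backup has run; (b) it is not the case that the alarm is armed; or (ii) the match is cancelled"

S1 True / S2 True

S1: Formalization: (Q ⊕ (¬R ↔ P)) → (P → R)

¬R = ¬T = F
¬R ↔ P = F ↔ T = F
Q ⊕ (¬R ↔ P) = F ⊕ F = F
P → R = T → T = T
(Q ⊕ (¬R ↔ P)) → (P → R) = F → T = T
Thus S1 is true.

S2: In symbols: (Q ⊕ ¬P) ∨ R

¬P = ¬T = F
Q ⊕ ¬P = F ⊕ F = F
(Q ⊕ ¬P) ∨ R = F ∨ T = T
So S2 is true.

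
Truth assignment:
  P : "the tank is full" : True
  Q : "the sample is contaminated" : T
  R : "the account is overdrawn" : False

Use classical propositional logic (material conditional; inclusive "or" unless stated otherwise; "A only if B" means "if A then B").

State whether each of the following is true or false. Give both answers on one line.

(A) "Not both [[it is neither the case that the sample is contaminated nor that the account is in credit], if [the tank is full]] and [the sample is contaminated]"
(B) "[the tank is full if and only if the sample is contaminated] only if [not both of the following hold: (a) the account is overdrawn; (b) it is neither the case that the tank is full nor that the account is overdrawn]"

(A): Parsed as (P -> (Q nor ~R)) nand Q

~R = ~F = T
Q nor ~R = T nor T = F
P -> (Q nor ~R) = T -> F = F
(P -> (Q nor ~R)) nand Q = F nand T = T
So (A) is true.

(B): Formalization: (P <-> Q) -> (R nand (P nor R))

P <-> Q = T <-> T = T
P nor R = T nor F = F
R nand (P nor R) = F nand F = T
(P <-> Q) -> (R nand (P nor R)) = T -> T = T
Thus (B) is true.

(A) True; (B) True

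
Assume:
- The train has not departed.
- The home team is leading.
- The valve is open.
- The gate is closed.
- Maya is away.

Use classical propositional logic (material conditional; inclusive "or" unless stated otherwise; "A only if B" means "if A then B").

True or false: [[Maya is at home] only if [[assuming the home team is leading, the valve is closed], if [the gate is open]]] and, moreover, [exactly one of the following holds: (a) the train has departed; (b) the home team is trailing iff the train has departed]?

True.

Let Q = "Maya is at home" (False), S = "the gate is open" (False), K = "the home team is leading" (True), P = "the valve is open" (True), U = "the train has departed" (False).
Formalization: (Q -> (S -> (K -> not P))) and (U xor (not K iff U))

not P = not True = False
K -> not P = True -> False = False
S -> (K -> not P) = False -> False = True
Q -> (S -> (K -> not P)) = False -> True = True
not K = not True = False
not K iff U = False iff False = True
U xor (not K iff U) = False xor True = True
(Q -> (S -> (K -> not P))) and (U xor (not K iff U)) = True and True = True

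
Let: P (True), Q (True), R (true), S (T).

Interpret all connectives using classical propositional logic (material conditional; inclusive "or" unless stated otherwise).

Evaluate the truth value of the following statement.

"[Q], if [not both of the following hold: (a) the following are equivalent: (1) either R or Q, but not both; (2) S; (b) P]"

This is (((R ⊕ Q) ↔ S) ↑ P) → Q.

R ⊕ Q = T ⊕ T = F
(R ⊕ Q) ↔ S = F ↔ T = F
((R ⊕ Q) ↔ S) ↑ P = F ↑ T = T
(((R ⊕ Q) ↔ S) ↑ P) → Q = T → T = T

true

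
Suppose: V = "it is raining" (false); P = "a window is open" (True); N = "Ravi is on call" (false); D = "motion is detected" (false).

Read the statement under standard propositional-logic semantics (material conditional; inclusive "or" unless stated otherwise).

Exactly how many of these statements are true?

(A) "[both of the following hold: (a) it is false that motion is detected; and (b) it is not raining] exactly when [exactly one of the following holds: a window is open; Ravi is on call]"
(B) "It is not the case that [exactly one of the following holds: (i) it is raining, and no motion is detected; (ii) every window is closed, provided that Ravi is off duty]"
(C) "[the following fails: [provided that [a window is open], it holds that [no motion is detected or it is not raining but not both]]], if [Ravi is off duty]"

3

(A): Parsed as (~D & ~V) <-> (P xor N)

~D = ~F = T
~V = ~F = T
~D & ~V = T & T = T
P xor N = T xor F = T
(~D & ~V) <-> (P xor N) = T <-> T = T
So (A) is true.

(B): This is ~((V & ~D) xor (~N -> ~P)).

~D = ~F = T
V & ~D = F & T = F
~N = ~F = T
~P = ~T = F
~N -> ~P = T -> F = F
(V & ~D) xor (~N -> ~P) = F xor F = F
~((V & ~D) xor (~N -> ~P)) = ~F = T
Hence (B) is true.

(C): In symbols: ~N -> ~(P -> (~D xor ~V))

~N = ~F = T
~D = ~F = T
~V = ~F = T
~D xor ~V = T xor T = F
P -> (~D xor ~V) = T -> F = F
~(P -> (~D xor ~V)) = ~F = T
~N -> ~(P -> (~D xor ~V)) = T -> T = T
Hence (C) is true.

3 of the 3 statements are true.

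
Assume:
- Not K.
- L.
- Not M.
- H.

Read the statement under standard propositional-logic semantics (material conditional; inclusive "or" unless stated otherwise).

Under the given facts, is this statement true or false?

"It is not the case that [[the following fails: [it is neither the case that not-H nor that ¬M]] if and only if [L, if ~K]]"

false

Parsed as not (not (not H nor not M) iff (not K -> L))

not H = not True = False
not M = not False = True
not H nor not M = False nor True = False
not (not H nor not M) = not False = True
not K = not False = True
not K -> L = True -> True = True
not (not H nor not M) iff (not K -> L) = True iff True = True
not (not (not H nor not M) iff (not K -> L)) = not True = False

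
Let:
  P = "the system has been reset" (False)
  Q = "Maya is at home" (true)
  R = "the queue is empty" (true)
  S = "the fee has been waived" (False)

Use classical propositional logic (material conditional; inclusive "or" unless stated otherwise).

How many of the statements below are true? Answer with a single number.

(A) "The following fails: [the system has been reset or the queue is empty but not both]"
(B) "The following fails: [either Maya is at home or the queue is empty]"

(A): This is ~(P xor R).

P xor R = F xor T = T
~(P xor R) = ~T = F
Hence (A) is false.

(B): Formalization: ~(Q | R)

Q | R = T | T = T
~(Q | R) = ~T = F
So (B) is false.

0 of the 2 statements are true (none).

0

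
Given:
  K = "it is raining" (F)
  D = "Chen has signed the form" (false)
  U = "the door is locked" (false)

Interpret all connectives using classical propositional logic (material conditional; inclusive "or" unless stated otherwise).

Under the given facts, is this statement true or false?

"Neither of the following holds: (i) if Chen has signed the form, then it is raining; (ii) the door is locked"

False

Values: D=F, K=F, U=F.
Parsed as (D -> K) nor U

D -> K = F -> F = T
(D -> K) nor U = T nor F = F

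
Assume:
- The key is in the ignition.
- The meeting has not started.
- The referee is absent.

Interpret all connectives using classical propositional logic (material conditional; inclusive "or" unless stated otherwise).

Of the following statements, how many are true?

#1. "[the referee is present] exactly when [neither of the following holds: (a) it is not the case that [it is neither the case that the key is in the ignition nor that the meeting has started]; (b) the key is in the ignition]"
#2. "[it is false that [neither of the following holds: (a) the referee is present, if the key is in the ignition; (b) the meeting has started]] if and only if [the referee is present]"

2

Let R = "the referee is present" (F), P = "the key is in the ignition" (T), Q = "the meeting has started" (F).

#1: This is R <-> (~(P nor Q) nor P).

P nor Q = T nor F = F
~(P nor Q) = ~F = T
~(P nor Q) nor P = T nor T = F
R <-> (~(P nor Q) nor P) = F <-> F = T
Thus #1 is true.

#2: Parsed as ~((P -> R) nor Q) <-> R

P -> R = T -> F = F
(P -> R) nor Q = F nor F = T
~((P -> R) nor Q) = ~T = F
~((P -> R) nor Q) <-> R = F <-> F = T
Thus #2 is true.

Count: 2.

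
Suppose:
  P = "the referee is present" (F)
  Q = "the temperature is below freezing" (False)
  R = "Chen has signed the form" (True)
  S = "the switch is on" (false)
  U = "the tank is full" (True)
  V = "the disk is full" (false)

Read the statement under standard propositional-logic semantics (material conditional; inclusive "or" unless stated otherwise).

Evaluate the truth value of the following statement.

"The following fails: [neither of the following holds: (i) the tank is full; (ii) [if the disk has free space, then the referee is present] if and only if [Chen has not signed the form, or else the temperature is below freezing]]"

Values: U=T, V=F, P=F, R=T, Q=F.
This is ~(U nor ((~V -> P) <-> (~R | Q))).

~V = ~F = T
~V -> P = T -> F = F
~R = ~T = F
~R | Q = F | F = F
(~V -> P) <-> (~R | Q) = F <-> F = T
U nor ((~V -> P) <-> (~R | Q)) = T nor T = F
~(U nor ((~V -> P) <-> (~R | Q))) = ~F = T

true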